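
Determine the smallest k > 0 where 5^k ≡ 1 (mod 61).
30

61 is prime, so ord(5) divides φ(61) = 60.
Divisors of 60: 1, 2, 3, 4, 5, 6, 10, 12, 15, 20, 30, 60.
Repeated squaring: 5^1 ≡ 5, 5^2 ≡ 25, 5^4 ≡ 15, 5^8 ≡ 42, 5^16 ≡ 56, 5^32 ≡ 25 (mod 61).
Test 5^d mod 61 for each divisor d in increasing order:
5^1 ≡ 5
5^2 ≡ 25
5^3 = 5^2·5^1 ≡ 3
5^4 ≡ 15
5^5 = 5^4·5^1 ≡ 14
5^6 = 5^4·5^2 ≡ 9
5^10 = 5^8·5^2 ≡ 13
5^12 = 5^8·5^4 ≡ 20
5^15 = 5^8·5^4·5^2·5^1 ≡ 60
5^20 = 5^16·5^4 ≡ 47
5^30 = 5^16·5^8·5^4·5^2 ≡ 1  ← first divisor giving 1
The order is 30.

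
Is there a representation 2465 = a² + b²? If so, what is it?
8² + 49² (a=8, b=49)

Factorization: 2465 = 5 × 17 × 29
By Fermat: n is sum of two squares iff every prime p ≡ 3 (mod 4) appears to even power.
All primes ≡ 3 (mod 4) appear to even power.
Search a = 0, 1, 2, … for 2465 - a² a perfect square: first hit at a = 8: 2465 - 64 = 2401 = 49².
2465 = 8² + 49² = 64 + 2401 ✓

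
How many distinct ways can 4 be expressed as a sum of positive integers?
5

p(n) counts ways to write n as a sum of positive integers (order ignored).
Examples: 4; 3 + 1; 2 + 2; 2 + 1 + 1; 1 + 1 + 1 + 1
p(4) = 5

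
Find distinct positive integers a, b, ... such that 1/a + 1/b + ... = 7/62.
1/9 + 1/558

Greedy algorithm:
7/62: ceiling(62/7) = 9, use 1/9
1/558: ceiling(558/1) = 558, use 1/558
Result: 7/62 = 1/9 + 1/558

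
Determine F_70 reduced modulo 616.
407

Matrix identity: Q^n = [[F_(n+1), F_n], [F_n, F_(n-1)]] with Q = [[1,1],[1,0]].
n = 70 = 1000110₂. Square-and-multiply, entries mod 616:
Q^1 = [[1,1],[1,0]]
Q^2 = (Q^1)² = [[2,1],[1,1]]
Q^4 = (Q^2)² = [[5,3],[3,2]]
Q^8 = (Q^4)² = [[34,21],[21,13]]
Q^17 = (Q^8)²·Q = [[120,365],[365,371]]
Q^35 = (Q^17)²·Q = [[360,401],[401,575]]
Q^70 = (Q^35)² = [[265,407],[407,474]]
F_70 mod 616 = Q^70[0][1] = 407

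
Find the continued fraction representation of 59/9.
[6; 1, 1, 4]

Euclidean algorithm steps:
59 = 6 × 9 + 5
9 = 1 × 5 + 4
5 = 1 × 4 + 1
4 = 4 × 1 + 0
Continued fraction: [6; 1, 1, 4]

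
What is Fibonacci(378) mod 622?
92

Matrix identity: Q^n = [[F_(n+1), F_n], [F_n, F_(n-1)]] with Q = [[1,1],[1,0]].
n = 378 = 101111010₂. Square-and-multiply, entries mod 622:
Q^1 = [[1,1],[1,0]]
Q^2 = (Q^1)² = [[2,1],[1,1]]
Q^5 = (Q^2)²·Q = [[8,5],[5,3]]
Q^11 = (Q^5)²·Q = [[144,89],[89,55]]
Q^23 = (Q^11)²·Q = [[340,45],[45,295]]
Q^47 = (Q^23)²·Q = [[30,67],[67,585]]
Q^94 = (Q^47)² = [[413,153],[153,260]]
Q^189 = (Q^94)²·Q = [[253,536],[536,339]]
Q^378 = (Q^189)² = [[497,92],[92,405]]
F_378 mod 622 = Q^378[0][1] = 92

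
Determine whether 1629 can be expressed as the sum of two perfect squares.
27² + 30² (a=27, b=30)

Factorization: 1629 = 3^2 × 181
By Fermat: n is sum of two squares iff every prime p ≡ 3 (mod 4) appears to even power.
All primes ≡ 3 (mod 4) appear to even power.
Search a = 0, 1, 2, … for 1629 - a² a perfect square: first hit at a = 27: 1629 - 729 = 900 = 30².
1629 = 27² + 30² = 729 + 900 ✓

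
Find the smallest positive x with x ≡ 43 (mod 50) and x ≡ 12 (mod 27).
93

Using Chinese Remainder Theorem:
M = 50 × 27 = 1350
M1 = 27, M2 = 50
y1 = 27^(-1) mod 50 = 13
y2 = 50^(-1) mod 27 = 20
x = (43×27×13 + 12×50×20) mod 1350 = 93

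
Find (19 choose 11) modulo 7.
3

Using Lucas' theorem:
Write n=19 and k=11 in base 7:
n in base 7: [2, 5]
k in base 7: [1, 4]
C(19,11) mod 7 = ∏ C(n_i, k_i) mod 7
Digit binomials (mod 7): C(2,1) = 2; C(5,4) = 5
Product: 2 × 5 = 10 ≡ 3 (mod 7)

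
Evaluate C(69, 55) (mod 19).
0

Using Lucas' theorem:
Write n=69 and k=55 in base 19:
n in base 19: [3, 12]
k in base 19: [2, 17]
C(69,55) mod 19 = ∏ C(n_i, k_i) mod 19
Digit binomials (mod 19): C(3,2) = 3; C(12,17) = 0 (k_i > n_i)
Product: 3 × 0 = 0 ≡ 0 (mod 19)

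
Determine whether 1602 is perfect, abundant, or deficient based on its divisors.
abundant

Proper divisors of 1602: sum = 1 + 2 + 3 + 6 + 9 + 18 + 89 + 178 + 267 + 534 + 801 = 1908
Since 1908 > 1602, 1602 is abundant.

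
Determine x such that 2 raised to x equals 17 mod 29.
21

Baby-step giant-step with step n = ⌈√29⌉ = 6.
Baby steps 2^j mod 29 (j:value) for j=0..5: 0:1, 1:2, 2:4, 3:8, 4:16, 5:3.
Giant-step multiplier: 2^(-6) ≡ 2^(28-6) = 2^22 ≡ 5 (mod 29).
Giant steps γ_i = 17·5^i mod 29: γ_0=17, γ_1=27, γ_2=19, γ_3=8 (in table at j=3).
x = i·n + j = 3·6 + 3 = 21.
Check: 2^21 ≡ 17 (mod 29).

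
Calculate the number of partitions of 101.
214481126

p(n) counts ways to write n as a sum of positive integers (order ignored).
Euler's pentagonal recurrence: p(k) = p(k-1) + p(k-2) - p(k-5) - p(k-7) + p(k-12) + p(k-15) - ... (offsets j(3j∓1)/2, signs ++--, p(0)=1, p(<0)=0).
DP table for k = 0..100: p(0)=1, p(1)=1, p(2)=2, p(3)=3, p(4)=5, p(5)=7, p(6)=11, p(7)=15, p(8)=22, p(9)=30, p(10)=42, p(11)=56, p(12)=77, p(13)=101, p(14)=135, p(15)=176, p(16)=231, p(17)=297, p(18)=385, p(19)=490, p(20)=627, p(21)=792, p(22)=1002, p(23)=1255, p(24)=1575, p(25)=1958, p(26)=2436, p(27)=3010, p(28)=3718, p(29)=4565, p(30)=5604, p(31)=6842, p(32)=8349, p(33)=10143, p(34)=12310, p(35)=14883, p(36)=17977, p(37)=21637, p(38)=26015, p(39)=31185, p(40)=37338, p(41)=44583, p(42)=53174, p(43)=63261, p(44)=75175, p(45)=89134, p(46)=105558, p(47)=124754, p(48)=147273, p(49)=173525, p(50)=204226, p(51)=239943, p(52)=281589, p(53)=329931, p(54)=386155, p(55)=451276, p(56)=526823, p(57)=614154, p(58)=715220, p(59)=831820, p(60)=966467, p(61)=1121505, p(62)=1300156, p(63)=1505499, p(64)=1741630, p(65)=2012558, p(66)=2323520, p(67)=2679689, p(68)=3087735, p(69)=3554345, p(70)=4087968, p(71)=4697205, p(72)=5392783, p(73)=6185689, p(74)=7089500, p(75)=8118264, p(76)=9289091, p(77)=10619863, p(78)=12132164, p(79)=13848650, p(80)=15796476, p(81)=18004327, p(82)=20506255, p(83)=23338469, p(84)=26543660, p(85)=30167357, p(86)=34262962, p(87)=38887673, p(88)=44108109, p(89)=49995925, p(90)=56634173, p(91)=64112359, p(92)=72533807, p(93)=82010177, p(94)=92669720, p(95)=104651419, p(96)=118114304, p(97)=133230930, p(98)=150198136, p(99)=169229875, p(100)=190569292.
Final step: p(101) = p(100) + p(99) - p(96) - p(94) + p(89) + p(86) - p(79) - p(75) + p(66) + p(61) - p(50) - p(44) + p(31) + p(24) - p(9) - p(1)
= 190569292 + 169229875 - 118114304 - 92669720 + 49995925 + 34262962 - 13848650 - 8118264 + 2323520 + 1121505 - 204226 - 75175 + 6842 + 1575 - 30 - 1
= 214481126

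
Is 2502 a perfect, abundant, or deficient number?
abundant

Proper divisors of 2502: sum = 1 + 2 + 3 + 6 + 9 + 18 + 139 + 278 + 417 + 834 + 1251 = 2958
Since 2958 > 2502, 2502 is abundant.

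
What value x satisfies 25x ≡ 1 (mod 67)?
59

gcd(25, 67) = 1, so the inverse exists.
Extended Euclidean algorithm on (67, 25):
67 = 2 × 25 + 17  ⟹  17 = (1)·67 + (-2)·25
25 = 1 × 17 + 8  ⟹  8 = (-1)·67 + (3)·25
17 = 2 × 8 + 1  ⟹  1 = (3)·67 + (-8)·25
So (-8)·25 ≡ 1 (mod 67), i.e. 25^(-1) ≡ -8 ≡ 59 (mod 67).
Check: 25 × 59 = 1475 ≡ 1 (mod 67)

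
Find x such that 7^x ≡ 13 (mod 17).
12

Baby-step giant-step with step n = ⌈√17⌉ = 5.
Baby steps 7^j mod 17 (j:value) for j=0..4: 0:1, 1:7, 2:15, 3:3, 4:4.
Giant-step multiplier: 7^(-5) ≡ 7^(16-5) = 7^11 ≡ 14 (mod 17).
Giant steps γ_i = 13·14^i mod 17: γ_0=13, γ_1=12, γ_2=15 (in table at j=2).
x = i·n + j = 2·5 + 2 = 12.
Check: 7^12 ≡ 13 (mod 17).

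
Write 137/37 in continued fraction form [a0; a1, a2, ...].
[3; 1, 2, 2, 1, 3]

Euclidean algorithm steps:
137 = 3 × 37 + 26
37 = 1 × 26 + 11
26 = 2 × 11 + 4
11 = 2 × 4 + 3
4 = 1 × 3 + 1
3 = 3 × 1 + 0
Continued fraction: [3; 1, 2, 2, 1, 3]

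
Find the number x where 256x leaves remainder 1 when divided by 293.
95

gcd(256, 293) = 1, so the inverse exists.
Extended Euclidean algorithm on (293, 256):
293 = 1 × 256 + 37  ⟹  37 = (1)·293 + (-1)·256
256 = 6 × 37 + 34  ⟹  34 = (-6)·293 + (7)·256
37 = 1 × 34 + 3  ⟹  3 = (7)·293 + (-8)·256
34 = 11 × 3 + 1  ⟹  1 = (-83)·293 + (95)·256
So (95)·256 ≡ 1 (mod 293), i.e. 256^(-1) ≡ 95 (mod 293).
Check: 256 × 95 = 24320 ≡ 1 (mod 293)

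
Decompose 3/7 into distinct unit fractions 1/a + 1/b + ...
1/3 + 1/11 + 1/231

Greedy algorithm:
3/7: ceiling(7/3) = 3, use 1/3
2/21: ceiling(21/2) = 11, use 1/11
1/231: ceiling(231/1) = 231, use 1/231
Result: 3/7 = 1/3 + 1/11 + 1/231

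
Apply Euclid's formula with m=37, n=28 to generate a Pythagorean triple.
(585, 2072, 2153)

Euclid's formula: a = m² - n², b = 2mn, c = m² + n²
m = 37, n = 28
a = 37² - 28² = 1369 - 784 = 585
b = 2 × 37 × 28 = 2072
c = 37² + 28² = 1369 + 784 = 2153
Verification: 585² + 2072² = 342225 + 4293184 = 4635409 = 2153² ✓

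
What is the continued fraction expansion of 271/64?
[4; 4, 3, 1, 3]

Euclidean algorithm steps:
271 = 4 × 64 + 15
64 = 4 × 15 + 4
15 = 3 × 4 + 3
4 = 1 × 3 + 1
3 = 3 × 1 + 0
Continued fraction: [4; 4, 3, 1, 3]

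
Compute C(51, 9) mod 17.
0

Using Lucas' theorem:
Write n=51 and k=9 in base 17:
n in base 17: [3, 0]
k in base 17: [0, 9]
C(51,9) mod 17 = ∏ C(n_i, k_i) mod 17
Digit binomials (mod 17): C(3,0) = 1; C(0,9) = 0 (k_i > n_i)
Product: 1 × 0 = 0 ≡ 0 (mod 17)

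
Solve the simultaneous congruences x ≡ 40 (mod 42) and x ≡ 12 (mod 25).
712

Using Chinese Remainder Theorem:
M = 42 × 25 = 1050
M1 = 25, M2 = 42
y1 = 25^(-1) mod 42 = 37
y2 = 42^(-1) mod 25 = 3
x = (40×25×37 + 12×42×3) mod 1050 = 712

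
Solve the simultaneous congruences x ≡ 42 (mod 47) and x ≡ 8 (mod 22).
888

Using Chinese Remainder Theorem:
M = 47 × 22 = 1034
M1 = 22, M2 = 47
y1 = 22^(-1) mod 47 = 15
y2 = 47^(-1) mod 22 = 15
x = (42×22×15 + 8×47×15) mod 1034 = 888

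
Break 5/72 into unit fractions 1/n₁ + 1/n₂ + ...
1/15 + 1/360

Greedy algorithm:
5/72: ceiling(72/5) = 15, use 1/15
1/360: ceiling(360/1) = 360, use 1/360
Result: 5/72 = 1/15 + 1/360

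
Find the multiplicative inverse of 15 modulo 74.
5

gcd(15, 74) = 1, so the inverse exists.
Extended Euclidean algorithm on (74, 15):
74 = 4 × 15 + 14  ⟹  14 = (1)·74 + (-4)·15
15 = 1 × 14 + 1  ⟹  1 = (-1)·74 + (5)·15
So (5)·15 ≡ 1 (mod 74), i.e. 15^(-1) ≡ 5 (mod 74).
Check: 15 × 5 = 75 ≡ 1 (mod 74)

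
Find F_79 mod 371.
288

Matrix identity: Q^n = [[F_(n+1), F_n], [F_n, F_(n-1)]] with Q = [[1,1],[1,0]].
n = 79 = 1001111₂. Square-and-multiply, entries mod 371:
Q^1 = [[1,1],[1,0]]
Q^2 = (Q^1)² = [[2,1],[1,1]]
Q^4 = (Q^2)² = [[5,3],[3,2]]
Q^9 = (Q^4)²·Q = [[55,34],[34,21]]
Q^19 = (Q^9)²·Q = [[87,100],[100,358]]
Q^39 = (Q^19)²·Q = [[112,132],[132,351]]
Q^79 = (Q^39)²·Q = [[189,288],[288,272]]
F_79 mod 371 = Q^79[0][1] = 288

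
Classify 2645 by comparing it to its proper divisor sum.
deficient

Proper divisors of 2645: sum = 1 + 5 + 23 + 115 + 529 = 673
Since 673 < 2645, 2645 is deficient.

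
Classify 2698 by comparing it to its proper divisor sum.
deficient

Proper divisors of 2698: sum = 1 + 2 + 19 + 38 + 71 + 142 + 1349 = 1622
Since 1622 < 2698, 2698 is deficient.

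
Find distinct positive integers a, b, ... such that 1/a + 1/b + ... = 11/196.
1/18 + 1/1764

Greedy algorithm:
11/196: ceiling(196/11) = 18, use 1/18
1/1764: ceiling(1764/1) = 1764, use 1/1764
Result: 11/196 = 1/18 + 1/1764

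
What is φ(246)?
80

246 = 2 × 3 × 41
φ(n) = n × ∏(1 - 1/p) for each prime p dividing n
φ(246) = 246 × (1 - 1/2) × (1 - 1/3) × (1 - 1/41) = 80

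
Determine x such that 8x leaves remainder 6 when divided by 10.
x ≡ 2 (mod 5)

gcd(8, 10) = 2, which divides 6, so solutions exist.
Divide through by 2: 4x ≡ 3 (mod 5).
Find 4^(-1) mod 5 by the extended Euclidean algorithm:
5 = 1 × 4 + 1  ⟹  1 = (1)·5 + (-1)·4
So (-1)·4 ≡ 1 (mod 5), i.e. 4^(-1) ≡ -1 ≡ 4 (mod 5).
x ≡ 4 × 3 = 12 ≡ 2 (mod 5).
Check: 8 × 2 = 16 ≡ 6 (mod 10).
x ≡ 2 (mod 5), giving 2 solutions mod 10.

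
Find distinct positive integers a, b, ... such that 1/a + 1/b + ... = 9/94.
1/11 + 1/207 + 1/214038

Greedy algorithm:
9/94: ceiling(94/9) = 11, use 1/11
5/1034: ceiling(1034/5) = 207, use 1/207
1/214038: ceiling(214038/1) = 214038, use 1/214038
Result: 9/94 = 1/11 + 1/207 + 1/214038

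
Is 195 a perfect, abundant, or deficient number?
deficient

Proper divisors of 195: sum = 1 + 3 + 5 + 13 + 15 + 39 + 65 = 141
Since 141 < 195, 195 is deficient.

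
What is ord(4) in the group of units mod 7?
3

7 is prime, so ord(4) divides φ(7) = 6.
Divisors of 6: 1, 2, 3, 6.
Repeated squaring: 4^1 ≡ 4, 4^2 ≡ 2, 4^4 ≡ 4 (mod 7).
Test 4^d mod 7 for each divisor d in increasing order:
4^1 ≡ 4
4^2 ≡ 2
4^3 = 4^2·4^1 ≡ 1  ← first divisor giving 1
The order is 3.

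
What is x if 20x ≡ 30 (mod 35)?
x ≡ 5 (mod 7)

gcd(20, 35) = 5, which divides 30, so solutions exist.
Divide through by 5: 4x ≡ 6 (mod 7).
Find 4^(-1) mod 7 by the extended Euclidean algorithm:
7 = 1 × 4 + 3  ⟹  3 = (1)·7 + (-1)·4
4 = 1 × 3 + 1  ⟹  1 = (-1)·7 + (2)·4
So (2)·4 ≡ 1 (mod 7), i.e. 4^(-1) ≡ 2 (mod 7).
x ≡ 2 × 6 = 12 ≡ 5 (mod 7).
Check: 20 × 5 = 100 ≡ 30 (mod 35).
x ≡ 5 (mod 7), giving 5 solutions mod 35.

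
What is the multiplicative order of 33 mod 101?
50

101 is prime, so ord(33) divides φ(101) = 100.
Divisors of 100: 1, 2, 4, 5, 10, 20, 25, 50, 100.
Repeated squaring: 33^1 ≡ 33, 33^2 ≡ 79, 33^4 ≡ 80, 33^8 ≡ 37, 33^16 ≡ 56, 33^32 ≡ 5, 33^64 ≡ 25 (mod 101).
Test 33^d mod 101 for each divisor d in increasing order:
33^1 ≡ 33
33^2 ≡ 79
33^4 ≡ 80
33^5 = 33^4·33^1 ≡ 14
33^10 = 33^8·33^2 ≡ 95
33^20 = 33^16·33^4 ≡ 36
33^25 = 33^16·33^8·33^1 ≡ 100
33^50 = 33^32·33^16·33^2 ≡ 1  ← first divisor giving 1
The order is 50.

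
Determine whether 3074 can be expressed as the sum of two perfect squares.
7² + 55² (a=7, b=55)

Factorization: 3074 = 2 × 29 × 53
By Fermat: n is sum of two squares iff every prime p ≡ 3 (mod 4) appears to even power.
All primes ≡ 3 (mod 4) appear to even power.
Search a = 0, 1, 2, … for 3074 - a² a perfect square: first hit at a = 7: 3074 - 49 = 3025 = 55².
3074 = 7² + 55² = 49 + 3025 ✓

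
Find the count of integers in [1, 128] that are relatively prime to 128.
64

128 = 2^7
φ(n) = n × ∏(1 - 1/p) for each prime p dividing n
φ(128) = 128 × (1 - 1/2) = 64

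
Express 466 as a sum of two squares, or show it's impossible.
5² + 21² (a=5, b=21)

Factorization: 466 = 2 × 233
By Fermat: n is sum of two squares iff every prime p ≡ 3 (mod 4) appears to even power.
All primes ≡ 3 (mod 4) appear to even power.
Search a = 0, 1, 2, … for 466 - a² a perfect square: first hit at a = 5: 466 - 25 = 441 = 21².
466 = 5² + 21² = 25 + 441 ✓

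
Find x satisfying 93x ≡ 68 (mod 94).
x ≡ 26 (mod 94)

gcd(93, 94) = 1, which divides 68, so solutions exist.
Find 93^(-1) mod 94 by the extended Euclidean algorithm:
94 = 1 × 93 + 1  ⟹  1 = (1)·94 + (-1)·93
So (-1)·93 ≡ 1 (mod 94), i.e. 93^(-1) ≡ -1 ≡ 93 (mod 94).
x ≡ 93 × 68 = 6324 ≡ 26 (mod 94).
Check: 93 × 26 = 2418 ≡ 68 (mod 94).
Unique solution: x ≡ 26 (mod 94)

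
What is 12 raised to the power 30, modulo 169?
118

Repeated squaring. Binary of 30 = 11110.
12^1 ≡ 12 (mod 169); 12^2 ≡ 144 (mod 169); 12^4 ≡ 118 (mod 169); 12^8 ≡ 66 (mod 169); 12^16 ≡ 131 (mod 169)
12^30 = 12^2 × 12^4 × 12^8 × 12^16 ≡ 118 (mod 169)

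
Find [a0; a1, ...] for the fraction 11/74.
[0; 6, 1, 2, 1, 2]

Euclidean algorithm steps:
11 = 0 × 74 + 11
74 = 6 × 11 + 8
11 = 1 × 8 + 3
8 = 2 × 3 + 2
3 = 1 × 2 + 1
2 = 2 × 1 + 0
Continued fraction: [0; 6, 1, 2, 1, 2]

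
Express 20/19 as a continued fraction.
[1; 19]

Euclidean algorithm steps:
20 = 1 × 19 + 1
19 = 19 × 1 + 0
Continued fraction: [1; 19]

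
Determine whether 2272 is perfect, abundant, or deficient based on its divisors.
deficient

Proper divisors of 2272: sum = 1 + 2 + 4 + 8 + 16 + 32 + 71 + 142 + 284 + 568 + 1136 = 2264
Since 2264 < 2272, 2272 is deficient.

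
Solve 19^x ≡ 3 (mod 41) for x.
15

Baby-step giant-step with step n = ⌈√41⌉ = 7.
Baby steps 19^j mod 41 (j:value) for j=0..6: 0:1, 1:19, 2:33, 3:12, 4:23, 5:27, 6:21.
Giant-step multiplier: 19^(-7) ≡ 19^(40-7) = 19^33 ≡ 26 (mod 41).
Giant steps γ_i = 3·26^i mod 41: γ_0=3, γ_1=37, γ_2=19 (in table at j=1).
x = i·n + j = 2·7 + 1 = 15.
Check: 19^15 ≡ 3 (mod 41).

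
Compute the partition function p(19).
490

p(n) counts ways to write n as a sum of positive integers (order ignored).
Euler's pentagonal recurrence: p(k) = p(k-1) + p(k-2) - p(k-5) - p(k-7) + p(k-12) + p(k-15) - ... (offsets j(3j∓1)/2, signs ++--, p(0)=1, p(<0)=0).
DP table for k = 0..18: p(0)=1, p(1)=1, p(2)=2, p(3)=3, p(4)=5, p(5)=7, p(6)=11, p(7)=15, p(8)=22, p(9)=30, p(10)=42, p(11)=56, p(12)=77, p(13)=101, p(14)=135, p(15)=176, p(16)=231, p(17)=297, p(18)=385.
Final step: p(19) = p(18) + p(17) - p(14) - p(12) + p(7) + p(4)
= 385 + 297 - 135 - 77 + 15 + 5
= 490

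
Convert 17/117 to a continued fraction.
[0; 6, 1, 7, 2]

Euclidean algorithm steps:
17 = 0 × 117 + 17
117 = 6 × 17 + 15
17 = 1 × 15 + 2
15 = 7 × 2 + 1
2 = 2 × 1 + 0
Continued fraction: [0; 6, 1, 7, 2]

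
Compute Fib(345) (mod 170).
100

Matrix identity: Q^n = [[F_(n+1), F_n], [F_n, F_(n-1)]] with Q = [[1,1],[1,0]].
n = 345 = 101011001₂. Square-and-multiply, entries mod 170:
Q^1 = [[1,1],[1,0]]
Q^2 = (Q^1)² = [[2,1],[1,1]]
Q^5 = (Q^2)²·Q = [[8,5],[5,3]]
Q^10 = (Q^5)² = [[89,55],[55,34]]
Q^21 = (Q^10)²·Q = [[31,66],[66,135]]
Q^43 = (Q^21)²·Q = [[123,47],[47,76]]
Q^86 = (Q^43)² = [[168,3],[3,165]]
Q^172 = (Q^86)² = [[13,149],[149,34]]
Q^345 = (Q^172)²·Q = [[133,100],[100,33]]
F_345 mod 170 = Q^345[0][1] = 100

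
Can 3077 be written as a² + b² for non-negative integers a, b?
26² + 49² (a=26, b=49)

Factorization: 3077 = 17 × 181
By Fermat: n is sum of two squares iff every prime p ≡ 3 (mod 4) appears to even power.
All primes ≡ 3 (mod 4) appear to even power.
Search a = 0, 1, 2, … for 3077 - a² a perfect square: first hit at a = 26: 3077 - 676 = 2401 = 49².
3077 = 26² + 49² = 676 + 2401 ✓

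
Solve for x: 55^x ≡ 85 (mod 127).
13

Baby-step giant-step with step n = ⌈√127⌉ = 12.
Baby steps 55^j mod 127 (j:value) for j=0..11: 0:1, 1:55, 2:104, 3:5, 4:21, 5:12, 6:25, 7:105, 8:60, 9:125, 10:17, 11:46.
Giant-step multiplier: 55^(-12) ≡ 55^(126-12) = 55^114 ≡ 38 (mod 127).
Giant steps γ_i = 85·38^i mod 127: γ_0=85, γ_1=55 (in table at j=1).
x = i·n + j = 1·12 + 1 = 13.
Check: 55^13 ≡ 85 (mod 127).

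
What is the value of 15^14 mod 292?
273

Repeated squaring. Binary of 14 = 1110.
15^1 ≡ 15 (mod 292); 15^2 ≡ 225 (mod 292); 15^4 ≡ 109 (mod 292); 15^8 ≡ 201 (mod 292)
15^14 = 15^2 × 15^4 × 15^8 ≡ 273 (mod 292)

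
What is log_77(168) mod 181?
22

Baby-step giant-step with step n = ⌈√181⌉ = 14.
Baby steps 77^j mod 181 (j:value) for j=0..13: 0:1, 1:77, 2:137, 3:51, 4:126, 5:109, 6:67, 7:91, 8:129, 9:159, 10:116, 11:63, 12:145, 13:124.
Giant-step multiplier: 77^(-14) ≡ 77^(180-14) = 77^166 ≡ 4 (mod 181).
Giant steps γ_i = 168·4^i mod 181: γ_0=168, γ_1=129 (in table at j=8).
x = i·n + j = 1·14 + 8 = 22.
Check: 77^22 ≡ 168 (mod 181).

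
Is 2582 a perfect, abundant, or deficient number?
deficient

Proper divisors of 2582: sum = 1 + 2 + 1291 = 1294
Since 1294 < 2582, 2582 is deficient.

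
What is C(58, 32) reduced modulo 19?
0

Using Lucas' theorem:
Write n=58 and k=32 in base 19:
n in base 19: [3, 1]
k in base 19: [1, 13]
C(58,32) mod 19 = ∏ C(n_i, k_i) mod 19
Digit binomials (mod 19): C(3,1) = 3; C(1,13) = 0 (k_i > n_i)
Product: 3 × 0 = 0 ≡ 0 (mod 19)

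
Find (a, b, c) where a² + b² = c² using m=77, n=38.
(4485, 5852, 7373)

Euclid's formula: a = m² - n², b = 2mn, c = m² + n²
m = 77, n = 38
a = 77² - 38² = 5929 - 1444 = 4485
b = 2 × 77 × 38 = 5852
c = 77² + 38² = 5929 + 1444 = 7373
Verification: 4485² + 5852² = 20115225 + 34245904 = 54361129 = 7373² ✓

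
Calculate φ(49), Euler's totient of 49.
42

49 = 7^2
φ(n) = n × ∏(1 - 1/p) for each prime p dividing n
φ(49) = 49 × (1 - 1/7) = 42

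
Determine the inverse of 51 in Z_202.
103

gcd(51, 202) = 1, so the inverse exists.
Extended Euclidean algorithm on (202, 51):
202 = 3 × 51 + 49  ⟹  49 = (1)·202 + (-3)·51
51 = 1 × 49 + 2  ⟹  2 = (-1)·202 + (4)·51
49 = 24 × 2 + 1  ⟹  1 = (25)·202 + (-99)·51
So (-99)·51 ≡ 1 (mod 202), i.e. 51^(-1) ≡ -99 ≡ 103 (mod 202).
Check: 51 × 103 = 5253 ≡ 1 (mod 202)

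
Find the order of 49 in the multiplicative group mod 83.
41

83 is prime, so ord(49) divides φ(83) = 82.
Divisors of 82: 1, 2, 41, 82.
Repeated squaring: 49^1 ≡ 49, 49^2 ≡ 77, 49^4 ≡ 36, 49^8 ≡ 51, 49^16 ≡ 28, 49^32 ≡ 37, 49^64 ≡ 41 (mod 83).
Test 49^d mod 83 for each divisor d in increasing order:
49^1 ≡ 49
49^2 ≡ 77
49^41 = 49^32·49^8·49^1 ≡ 1  ← first divisor giving 1
The order is 41.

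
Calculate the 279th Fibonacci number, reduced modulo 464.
146

Matrix identity: Q^n = [[F_(n+1), F_n], [F_n, F_(n-1)]] with Q = [[1,1],[1,0]].
n = 279 = 100010111₂. Square-and-multiply, entries mod 464:
Q^1 = [[1,1],[1,0]]
Q^2 = (Q^1)² = [[2,1],[1,1]]
Q^4 = (Q^2)² = [[5,3],[3,2]]
Q^8 = (Q^4)² = [[34,21],[21,13]]
Q^17 = (Q^8)²·Q = [[264,205],[205,59]]
Q^34 = (Q^17)² = [[361,327],[327,34]]
Q^69 = (Q^34)²·Q = [[319,146],[146,173]]
Q^139 = (Q^69)²·Q = [[29,117],[117,376]]
Q^279 = (Q^139)²·Q = [[203,146],[146,57]]
F_279 mod 464 = Q^279[0][1] = 146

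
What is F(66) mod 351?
289

Matrix identity: Q^n = [[F_(n+1), F_n], [F_n, F_(n-1)]] with Q = [[1,1],[1,0]].
n = 66 = 1000010₂. Square-and-multiply, entries mod 351:
Q^1 = [[1,1],[1,0]]
Q^2 = (Q^1)² = [[2,1],[1,1]]
Q^4 = (Q^2)² = [[5,3],[3,2]]
Q^8 = (Q^4)² = [[34,21],[21,13]]
Q^16 = (Q^8)² = [[193,285],[285,259]]
Q^33 = (Q^16)²·Q = [[190,187],[187,3]]
Q^66 = (Q^33)² = [[167,289],[289,229]]
F_66 mod 351 = Q^66[0][1] = 289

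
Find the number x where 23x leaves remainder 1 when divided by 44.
23

gcd(23, 44) = 1, so the inverse exists.
Extended Euclidean algorithm on (44, 23):
44 = 1 × 23 + 21  ⟹  21 = (1)·44 + (-1)·23
23 = 1 × 21 + 2  ⟹  2 = (-1)·44 + (2)·23
21 = 10 × 2 + 1  ⟹  1 = (11)·44 + (-21)·23
So (-21)·23 ≡ 1 (mod 44), i.e. 23^(-1) ≡ -21 ≡ 23 (mod 44).
Check: 23 × 23 = 529 ≡ 1 (mod 44)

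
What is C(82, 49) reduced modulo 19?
0

Using Lucas' theorem:
Write n=82 and k=49 in base 19:
n in base 19: [4, 6]
k in base 19: [2, 11]
C(82,49) mod 19 = ∏ C(n_i, k_i) mod 19
Digit binomials (mod 19): C(4,2) = 6; C(6,11) = 0 (k_i > n_i)
Product: 6 × 0 = 0 ≡ 0 (mod 19)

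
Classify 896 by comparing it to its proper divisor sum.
abundant

Proper divisors of 896: sum = 1 + 2 + 4 + 7 + 8 + 14 + 16 + 28 + 32 + 56 + 64 + 112 + 128 + 224 + 448 = 1144
Since 1144 > 896, 896 is abundant.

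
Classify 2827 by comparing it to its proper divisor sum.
deficient

Proper divisors of 2827: sum = 1 + 11 + 257 = 269
Since 269 < 2827, 2827 is deficient.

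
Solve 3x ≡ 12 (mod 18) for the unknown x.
x ≡ 4 (mod 6)

gcd(3, 18) = 3, which divides 12, so solutions exist.
Divide through by 3: x ≡ 4 (mod 6).
The coefficient of x is now 1, so x ≡ 4 (mod 6).
Check: 3 × 4 = 12 ≡ 12 (mod 18).
x ≡ 4 (mod 6), giving 3 solutions mod 18.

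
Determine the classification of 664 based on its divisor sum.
deficient

Proper divisors of 664: sum = 1 + 2 + 4 + 8 + 83 + 166 + 332 = 596
Since 596 < 664, 664 is deficient.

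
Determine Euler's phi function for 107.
106

107 = 107
φ(n) = n × ∏(1 - 1/p) for each prime p dividing n
φ(107) = 107 × (1 - 1/107) = 106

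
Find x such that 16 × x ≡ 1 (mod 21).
4

gcd(16, 21) = 1, so the inverse exists.
Extended Euclidean algorithm on (21, 16):
21 = 1 × 16 + 5  ⟹  5 = (1)·21 + (-1)·16
16 = 3 × 5 + 1  ⟹  1 = (-3)·21 + (4)·16
So (4)·16 ≡ 1 (mod 21), i.e. 16^(-1) ≡ 4 (mod 21).
Check: 16 × 4 = 64 ≡ 1 (mod 21)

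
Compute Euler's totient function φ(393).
260

393 = 3 × 131
φ(n) = n × ∏(1 - 1/p) for each prime p dividing n
φ(393) = 393 × (1 - 1/3) × (1 - 1/131) = 260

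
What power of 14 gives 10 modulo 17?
11

Baby-step giant-step with step n = ⌈√17⌉ = 5.
Baby steps 14^j mod 17 (j:value) for j=0..4: 0:1, 1:14, 2:9, 3:7, 4:13.
Giant-step multiplier: 14^(-5) ≡ 14^(16-5) = 14^11 ≡ 10 (mod 17).
Giant steps γ_i = 10·10^i mod 17: γ_0=10, γ_1=15, γ_2=14 (in table at j=1).
x = i·n + j = 2·5 + 1 = 11.
Check: 14^11 ≡ 10 (mod 17).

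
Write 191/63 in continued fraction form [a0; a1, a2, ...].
[3; 31, 2]

Euclidean algorithm steps:
191 = 3 × 63 + 2
63 = 31 × 2 + 1
2 = 2 × 1 + 0
Continued fraction: [3; 31, 2]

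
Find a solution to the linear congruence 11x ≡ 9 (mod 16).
x ≡ 11 (mod 16)

gcd(11, 16) = 1, which divides 9, so solutions exist.
Find 11^(-1) mod 16 by the extended Euclidean algorithm:
16 = 1 × 11 + 5  ⟹  5 = (1)·16 + (-1)·11
11 = 2 × 5 + 1  ⟹  1 = (-2)·16 + (3)·11
So (3)·11 ≡ 1 (mod 16), i.e. 11^(-1) ≡ 3 (mod 16).
x ≡ 3 × 9 = 27 ≡ 11 (mod 16).
Check: 11 × 11 = 121 ≡ 9 (mod 16).
Unique solution: x ≡ 11 (mod 16)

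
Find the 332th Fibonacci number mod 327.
21

Matrix identity: Q^n = [[F_(n+1), F_n], [F_n, F_(n-1)]] with Q = [[1,1],[1,0]].
n = 332 = 101001100₂. Square-and-multiply, entries mod 327:
Q^1 = [[1,1],[1,0]]
Q^2 = (Q^1)² = [[2,1],[1,1]]
Q^5 = (Q^2)²·Q = [[8,5],[5,3]]
Q^10 = (Q^5)² = [[89,55],[55,34]]
Q^20 = (Q^10)² = [[155,225],[225,257]]
Q^41 = (Q^20)²·Q = [[253,94],[94,159]]
Q^83 = (Q^41)²·Q = [[66,251],[251,142]]
Q^166 = (Q^83)² = [[322,215],[215,107]]
Q^332 = (Q^166)² = [[143,21],[21,122]]
F_332 mod 327 = Q^332[0][1] = 21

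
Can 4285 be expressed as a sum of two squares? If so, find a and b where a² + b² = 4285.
21² + 62² (a=21, b=62)

Factorization: 4285 = 5 × 857
By Fermat: n is sum of two squares iff every prime p ≡ 3 (mod 4) appears to even power.
All primes ≡ 3 (mod 4) appear to even power.
Search a = 0, 1, 2, … for 4285 - a² a perfect square: first hit at a = 21: 4285 - 441 = 3844 = 62².
4285 = 21² + 62² = 441 + 3844 ✓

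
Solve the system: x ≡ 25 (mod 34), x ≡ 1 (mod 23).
93

Using Chinese Remainder Theorem:
M = 34 × 23 = 782
M1 = 23, M2 = 34
y1 = 23^(-1) mod 34 = 3
y2 = 34^(-1) mod 23 = 21
x = (25×23×3 + 1×34×21) mod 782 = 93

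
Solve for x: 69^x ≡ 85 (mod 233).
220

Baby-step giant-step with step n = ⌈√233⌉ = 16.
Baby steps 69^j mod 233 (j:value) for j=0..15: 0:1, 1:69, 2:101, 3:212, 4:182, 5:209, 6:208, 7:139, 8:38, 9:59, 10:110, 11:134, 12:159, 13:20, 14:215, 15:156.
Giant-step multiplier: 69^(-16) ≡ 69^(232-16) = 69^216 ≡ 76 (mod 233).
Giant steps γ_i = 85·76^i mod 233: γ_0=85, γ_1=169, γ_2=29, γ_3=107, γ_4=210, γ_5=116, γ_6=195, γ_7=141, γ_8=231, γ_9=81, γ_10=98, γ_11=225, γ_12=91, γ_13=159 (in table at j=12).
x = i·n + j = 13·16 + 12 = 220.
Check: 69^220 ≡ 85 (mod 233).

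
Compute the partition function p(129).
4835271870

p(n) counts ways to write n as a sum of positive integers (order ignored).
Euler's pentagonal recurrence: p(k) = p(k-1) + p(k-2) - p(k-5) - p(k-7) + p(k-12) + p(k-15) - ... (offsets j(3j∓1)/2, signs ++--, p(0)=1, p(<0)=0).
DP table for k = 0..128: p(0)=1, p(1)=1, p(2)=2, p(3)=3, p(4)=5, p(5)=7, p(6)=11, p(7)=15, p(8)=22, p(9)=30, p(10)=42, p(11)=56, p(12)=77, p(13)=101, p(14)=135, p(15)=176, p(16)=231, p(17)=297, p(18)=385, p(19)=490, p(20)=627, p(21)=792, p(22)=1002, p(23)=1255, p(24)=1575, p(25)=1958, p(26)=2436, p(27)=3010, p(28)=3718, p(29)=4565, p(30)=5604, p(31)=6842, p(32)=8349, p(33)=10143, p(34)=12310, p(35)=14883, p(36)=17977, p(37)=21637, p(38)=26015, p(39)=31185, p(40)=37338, p(41)=44583, p(42)=53174, p(43)=63261, p(44)=75175, p(45)=89134, p(46)=105558, p(47)=124754, p(48)=147273, p(49)=173525, p(50)=204226, p(51)=239943, p(52)=281589, p(53)=329931, p(54)=386155, p(55)=451276, p(56)=526823, p(57)=614154, p(58)=715220, p(59)=831820, p(60)=966467, p(61)=1121505, p(62)=1300156, p(63)=1505499, p(64)=1741630, p(65)=2012558, p(66)=2323520, p(67)=2679689, p(68)=3087735, p(69)=3554345, p(70)=4087968, p(71)=4697205, p(72)=5392783, p(73)=6185689, p(74)=7089500, p(75)=8118264, p(76)=9289091, p(77)=10619863, p(78)=12132164, p(79)=13848650, p(80)=15796476, p(81)=18004327, p(82)=20506255, p(83)=23338469, p(84)=26543660, p(85)=30167357, p(86)=34262962, p(87)=38887673, p(88)=44108109, p(89)=49995925, p(90)=56634173, p(91)=64112359, p(92)=72533807, p(93)=82010177, p(94)=92669720, p(95)=104651419, p(96)=118114304, p(97)=133230930, p(98)=150198136, p(99)=169229875, p(100)=190569292, p(101)=214481126, p(102)=241265379, p(103)=271248950, p(104)=304801365, p(105)=342325709, p(106)=384276336, p(107)=431149389, p(108)=483502844, p(109)=541946240, p(110)=607163746, p(111)=679903203, p(112)=761002156, p(113)=851376628, p(114)=952050665, p(115)=1064144451, p(116)=1188908248, p(117)=1327710076, p(118)=1482074143, p(119)=1653668665, p(120)=1844349560, p(121)=2056148051, p(122)=2291320912, p(123)=2552338241, p(124)=2841940500, p(125)=3163127352, p(126)=3519222692, p(127)=3913864295, p(128)=4351078600.
Final step: p(129) = p(128) + p(127) - p(124) - p(122) + p(117) + p(114) - p(107) - p(103) + p(94) + p(89) - p(78) - p(72) + p(59) + p(52) - p(37) - p(29) + p(12) + p(3)
= 4351078600 + 3913864295 - 2841940500 - 2291320912 + 1327710076 + 952050665 - 431149389 - 271248950 + 92669720 + 49995925 - 12132164 - 5392783 + 831820 + 281589 - 21637 - 4565 + 77 + 3
= 4835271870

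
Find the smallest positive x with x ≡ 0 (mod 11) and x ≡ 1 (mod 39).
352

Using Chinese Remainder Theorem:
M = 11 × 39 = 429
M1 = 39, M2 = 11
y1 = 39^(-1) mod 11 = 2
y2 = 11^(-1) mod 39 = 32
x = (0×39×2 + 1×11×32) mod 429 = 352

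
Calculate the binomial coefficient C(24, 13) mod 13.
1

Using Lucas' theorem:
Write n=24 and k=13 in base 13:
n in base 13: [1, 11]
k in base 13: [1, 0]
C(24,13) mod 13 = ∏ C(n_i, k_i) mod 13
Digit binomials (mod 13): C(1,1) = 1; C(11,0) = 1
Product: 1 × 1 = 1 ≡ 1 (mod 13)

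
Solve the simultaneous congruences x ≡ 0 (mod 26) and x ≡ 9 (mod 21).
156

Using Chinese Remainder Theorem:
M = 26 × 21 = 546
M1 = 21, M2 = 26
y1 = 21^(-1) mod 26 = 5
y2 = 26^(-1) mod 21 = 17
x = (0×21×5 + 9×26×17) mod 546 = 156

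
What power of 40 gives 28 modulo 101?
93

Baby-step giant-step with step n = ⌈√101⌉ = 11.
Baby steps 40^j mod 101 (j:value) for j=0..10: 0:1, 1:40, 2:85, 3:67, 4:54, 5:39, 6:45, 7:83, 8:88, 9:86, 10:6.
Giant-step multiplier: 40^(-11) ≡ 40^(100-11) = 40^89 ≡ 8 (mod 101).
Giant steps γ_i = 28·8^i mod 101: γ_0=28, γ_1=22, γ_2=75, γ_3=95, γ_4=53, γ_5=20, γ_6=59, γ_7=68, γ_8=39 (in table at j=5).
x = i·n + j = 8·11 + 5 = 93.
Check: 40^93 ≡ 28 (mod 101).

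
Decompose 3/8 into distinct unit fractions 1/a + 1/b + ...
1/3 + 1/24

Greedy algorithm:
3/8: ceiling(8/3) = 3, use 1/3
1/24: ceiling(24/1) = 24, use 1/24
Result: 3/8 = 1/3 + 1/24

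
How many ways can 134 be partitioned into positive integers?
8149040695

p(n) counts ways to write n as a sum of positive integers (order ignored).
Euler's pentagonal recurrence: p(k) = p(k-1) + p(k-2) - p(k-5) - p(k-7) + p(k-12) + p(k-15) - ... (offsets j(3j∓1)/2, signs ++--, p(0)=1, p(<0)=0).
DP table for k = 0..133: p(0)=1, p(1)=1, p(2)=2, p(3)=3, p(4)=5, p(5)=7, p(6)=11, p(7)=15, p(8)=22, p(9)=30, p(10)=42, p(11)=56, p(12)=77, p(13)=101, p(14)=135, p(15)=176, p(16)=231, p(17)=297, p(18)=385, p(19)=490, p(20)=627, p(21)=792, p(22)=1002, p(23)=1255, p(24)=1575, p(25)=1958, p(26)=2436, p(27)=3010, p(28)=3718, p(29)=4565, p(30)=5604, p(31)=6842, p(32)=8349, p(33)=10143, p(34)=12310, p(35)=14883, p(36)=17977, p(37)=21637, p(38)=26015, p(39)=31185, p(40)=37338, p(41)=44583, p(42)=53174, p(43)=63261, p(44)=75175, p(45)=89134, p(46)=105558, p(47)=124754, p(48)=147273, p(49)=173525, p(50)=204226, p(51)=239943, p(52)=281589, p(53)=329931, p(54)=386155, p(55)=451276, p(56)=526823, p(57)=614154, p(58)=715220, p(59)=831820, p(60)=966467, p(61)=1121505, p(62)=1300156, p(63)=1505499, p(64)=1741630, p(65)=2012558, p(66)=2323520, p(67)=2679689, p(68)=3087735, p(69)=3554345, p(70)=4087968, p(71)=4697205, p(72)=5392783, p(73)=6185689, p(74)=7089500, p(75)=8118264, p(76)=9289091, p(77)=10619863, p(78)=12132164, p(79)=13848650, p(80)=15796476, p(81)=18004327, p(82)=20506255, p(83)=23338469, p(84)=26543660, p(85)=30167357, p(86)=34262962, p(87)=38887673, p(88)=44108109, p(89)=49995925, p(90)=56634173, p(91)=64112359, p(92)=72533807, p(93)=82010177, p(94)=92669720, p(95)=104651419, p(96)=118114304, p(97)=133230930, p(98)=150198136, p(99)=169229875, p(100)=190569292, p(101)=214481126, p(102)=241265379, p(103)=271248950, p(104)=304801365, p(105)=342325709, p(106)=384276336, p(107)=431149389, p(108)=483502844, p(109)=541946240, p(110)=607163746, p(111)=679903203, p(112)=761002156, p(113)=851376628, p(114)=952050665, p(115)=1064144451, p(116)=1188908248, p(117)=1327710076, p(118)=1482074143, p(119)=1653668665, p(120)=1844349560, p(121)=2056148051, p(122)=2291320912, p(123)=2552338241, p(124)=2841940500, p(125)=3163127352, p(126)=3519222692, p(127)=3913864295, p(128)=4351078600, p(129)=4835271870, p(130)=5371315400, p(131)=5964539504, p(132)=6620830889, p(133)=7346629512.
Final step: p(134) = p(133) + p(132) - p(129) - p(127) + p(122) + p(119) - p(112) - p(108) + p(99) + p(94) - p(83) - p(77) + p(64) + p(57) - p(42) - p(34) + p(17) + p(8)
= 7346629512 + 6620830889 - 4835271870 - 3913864295 + 2291320912 + 1653668665 - 761002156 - 483502844 + 169229875 + 92669720 - 23338469 - 10619863 + 1741630 + 614154 - 53174 - 12310 + 297 + 22
= 8149040695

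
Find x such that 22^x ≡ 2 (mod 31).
12

Baby-step giant-step with step n = ⌈√31⌉ = 6.
Baby steps 22^j mod 31 (j:value) for j=0..5: 0:1, 1:22, 2:19, 3:15, 4:20, 5:6.
Giant-step multiplier: 22^(-6) ≡ 22^(30-6) = 22^24 ≡ 4 (mod 31).
Giant steps γ_i = 2·4^i mod 31: γ_0=2, γ_1=8, γ_2=1 (in table at j=0).
x = i·n + j = 2·6 + 0 = 12.
Check: 22^12 ≡ 2 (mod 31).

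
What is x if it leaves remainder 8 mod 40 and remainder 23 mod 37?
208

Using Chinese Remainder Theorem:
M = 40 × 37 = 1480
M1 = 37, M2 = 40
y1 = 37^(-1) mod 40 = 13
y2 = 40^(-1) mod 37 = 25
x = (8×37×13 + 23×40×25) mod 1480 = 208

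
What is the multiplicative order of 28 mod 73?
72

73 is prime, so ord(28) divides φ(73) = 72.
Divisors of 72: 1, 2, 3, 4, 6, 8, 9, 12, 18, 24, 36, 72.
Repeated squaring: 28^1 ≡ 28, 28^2 ≡ 54, 28^4 ≡ 69, 28^8 ≡ 16, 28^16 ≡ 37, 28^32 ≡ 55, 28^64 ≡ 32 (mod 73).
Test 28^d mod 73 for each divisor d in increasing order:
28^1 ≡ 28
28^2 ≡ 54
28^3 = 28^2·28^1 ≡ 52
28^4 ≡ 69
28^6 = 28^4·28^2 ≡ 3
28^8 ≡ 16
28^9 = 28^8·28^1 ≡ 10
28^12 = 28^8·28^4 ≡ 9
28^18 = 28^16·28^2 ≡ 27
28^24 = 28^16·28^8 ≡ 8
28^36 = 28^32·28^4 ≡ 72
28^72 = 28^64·28^8 ≡ 1  ← first divisor giving 1
The order is 72.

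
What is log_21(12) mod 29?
7

Baby-step giant-step with step n = ⌈√29⌉ = 6.
Baby steps 21^j mod 29 (j:value) for j=0..5: 0:1, 1:21, 2:6, 3:10, 4:7, 5:2.
Giant-step multiplier: 21^(-6) ≡ 21^(28-6) = 21^22 ≡ 9 (mod 29).
Giant steps γ_i = 12·9^i mod 29: γ_0=12, γ_1=21 (in table at j=1).
x = i·n + j = 1·6 + 1 = 7.
Check: 21^7 ≡ 12 (mod 29).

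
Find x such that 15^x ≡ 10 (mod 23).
17

Baby-step giant-step with step n = ⌈√23⌉ = 5.
Baby steps 15^j mod 23 (j:value) for j=0..4: 0:1, 1:15, 2:18, 3:17, 4:2.
Giant-step multiplier: 15^(-5) ≡ 15^(22-5) = 15^17 ≡ 10 (mod 23).
Giant steps γ_i = 10·10^i mod 23: γ_0=10, γ_1=8, γ_2=11, γ_3=18 (in table at j=2).
x = i·n + j = 3·5 + 2 = 17.
Check: 15^17 ≡ 10 (mod 23).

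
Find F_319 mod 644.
309

Matrix identity: Q^n = [[F_(n+1), F_n], [F_n, F_(n-1)]] with Q = [[1,1],[1,0]].
n = 319 = 100111111₂. Square-and-multiply, entries mod 644:
Q^1 = [[1,1],[1,0]]
Q^2 = (Q^1)² = [[2,1],[1,1]]
Q^4 = (Q^2)² = [[5,3],[3,2]]
Q^9 = (Q^4)²·Q = [[55,34],[34,21]]
Q^19 = (Q^9)²·Q = [[325,317],[317,8]]
Q^39 = (Q^19)²·Q = [[623,34],[34,589]]
Q^79 = (Q^39)²·Q = [[301,309],[309,636]]
Q^159 = (Q^79)²·Q = [[343,610],[610,377]]
Q^319 = (Q^159)²·Q = [[301,309],[309,636]]
F_319 mod 644 = Q^319[0][1] = 309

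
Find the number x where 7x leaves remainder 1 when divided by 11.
8

gcd(7, 11) = 1, so the inverse exists.
Extended Euclidean algorithm on (11, 7):
11 = 1 × 7 + 4  ⟹  4 = (1)·11 + (-1)·7
7 = 1 × 4 + 3  ⟹  3 = (-1)·11 + (2)·7
4 = 1 × 3 + 1  ⟹  1 = (2)·11 + (-3)·7
So (-3)·7 ≡ 1 (mod 11), i.e. 7^(-1) ≡ -3 ≡ 8 (mod 11).
Check: 7 × 8 = 56 ≡ 1 (mod 11)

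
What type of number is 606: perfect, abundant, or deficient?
abundant

Proper divisors of 606: sum = 1 + 2 + 3 + 6 + 101 + 202 + 303 = 618
Since 618 > 606, 606 is abundant.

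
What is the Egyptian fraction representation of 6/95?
1/16 + 1/1520

Greedy algorithm:
6/95: ceiling(95/6) = 16, use 1/16
1/1520: ceiling(1520/1) = 1520, use 1/1520
Result: 6/95 = 1/16 + 1/1520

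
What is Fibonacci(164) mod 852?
573

Matrix identity: Q^n = [[F_(n+1), F_n], [F_n, F_(n-1)]] with Q = [[1,1],[1,0]].
n = 164 = 10100100₂. Square-and-multiply, entries mod 852:
Q^1 = [[1,1],[1,0]]
Q^2 = (Q^1)² = [[2,1],[1,1]]
Q^5 = (Q^2)²·Q = [[8,5],[5,3]]
Q^10 = (Q^5)² = [[89,55],[55,34]]
Q^20 = (Q^10)² = [[722,801],[801,773]]
Q^41 = (Q^20)²·Q = [[340,757],[757,435]]
Q^82 = (Q^41)² = [[233,499],[499,586]]
Q^164 = (Q^82)² = [[830,573],[573,257]]
F_164 mod 852 = Q^164[0][1] = 573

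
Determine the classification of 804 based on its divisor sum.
abundant

Proper divisors of 804: sum = 1 + 2 + 3 + 4 + 6 + 12 + 67 + 134 + 201 + 268 + 402 = 1100
Since 1100 > 804, 804 is abundant.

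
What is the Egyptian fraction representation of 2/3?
1/2 + 1/6

Greedy algorithm:
2/3: ceiling(3/2) = 2, use 1/2
1/6: ceiling(6/1) = 6, use 1/6
Result: 2/3 = 1/2 + 1/6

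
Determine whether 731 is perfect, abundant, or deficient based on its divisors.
deficient

Proper divisors of 731: sum = 1 + 17 + 43 = 61
Since 61 < 731, 731 is deficient.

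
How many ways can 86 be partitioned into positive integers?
34262962

p(n) counts ways to write n as a sum of positive integers (order ignored).
Euler's pentagonal recurrence: p(k) = p(k-1) + p(k-2) - p(k-5) - p(k-7) + p(k-12) + p(k-15) - ... (offsets j(3j∓1)/2, signs ++--, p(0)=1, p(<0)=0).
DP table for k = 0..85: p(0)=1, p(1)=1, p(2)=2, p(3)=3, p(4)=5, p(5)=7, p(6)=11, p(7)=15, p(8)=22, p(9)=30, p(10)=42, p(11)=56, p(12)=77, p(13)=101, p(14)=135, p(15)=176, p(16)=231, p(17)=297, p(18)=385, p(19)=490, p(20)=627, p(21)=792, p(22)=1002, p(23)=1255, p(24)=1575, p(25)=1958, p(26)=2436, p(27)=3010, p(28)=3718, p(29)=4565, p(30)=5604, p(31)=6842, p(32)=8349, p(33)=10143, p(34)=12310, p(35)=14883, p(36)=17977, p(37)=21637, p(38)=26015, p(39)=31185, p(40)=37338, p(41)=44583, p(42)=53174, p(43)=63261, p(44)=75175, p(45)=89134, p(46)=105558, p(47)=124754, p(48)=147273, p(49)=173525, p(50)=204226, p(51)=239943, p(52)=281589, p(53)=329931, p(54)=386155, p(55)=451276, p(56)=526823, p(57)=614154, p(58)=715220, p(59)=831820, p(60)=966467, p(61)=1121505, p(62)=1300156, p(63)=1505499, p(64)=1741630, p(65)=2012558, p(66)=2323520, p(67)=2679689, p(68)=3087735, p(69)=3554345, p(70)=4087968, p(71)=4697205, p(72)=5392783, p(73)=6185689, p(74)=7089500, p(75)=8118264, p(76)=9289091, p(77)=10619863, p(78)=12132164, p(79)=13848650, p(80)=15796476, p(81)=18004327, p(82)=20506255, p(83)=23338469, p(84)=26543660, p(85)=30167357.
Final step: p(86) = p(85) + p(84) - p(81) - p(79) + p(74) + p(71) - p(64) - p(60) + p(51) + p(46) - p(35) - p(29) + p(16) + p(9)
= 30167357 + 26543660 - 18004327 - 13848650 + 7089500 + 4697205 - 1741630 - 966467 + 239943 + 105558 - 14883 - 4565 + 231 + 30
= 34262962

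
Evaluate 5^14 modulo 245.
165

Repeated squaring. Binary of 14 = 1110.
5^1 ≡ 5 (mod 245); 5^2 ≡ 25 (mod 245); 5^4 ≡ 135 (mod 245); 5^8 ≡ 95 (mod 245)
5^14 = 5^2 × 5^4 × 5^8 ≡ 165 (mod 245)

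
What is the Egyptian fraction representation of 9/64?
1/8 + 1/64

Greedy algorithm:
9/64: ceiling(64/9) = 8, use 1/8
1/64: ceiling(64/1) = 64, use 1/64
Result: 9/64 = 1/8 + 1/64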